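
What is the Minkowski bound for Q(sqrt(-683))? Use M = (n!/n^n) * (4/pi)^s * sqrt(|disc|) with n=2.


d = -683, d mod 4 = 1, so disc(K) = d = -683; |disc(K)| = 683
Imaginary quadratic field, so n = 2, s = r2 = 1, r1 = 0
M = (n!/n^n) * (4/pi)^s * sqrt(|disc(K)|) = (2!/2^2) * (4/pi)^1 * sqrt(683)
= 0.5 * 1.273240 * 26.134269
= 16.6376

16.6376


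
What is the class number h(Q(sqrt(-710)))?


K = Q(sqrt(-710)). d mod 4 = 2, so D = disc(K) = 4d = -2840
h(K) equals the number of primitive reduced positive-definite forms (a, b, c) = a*x^2 + b*x*y + c*y^2 with b^2 - 4ac = D,
where reduced means |b| <= a <= c, with b >= 0 whenever |b| = a or a = c, and primitive means gcd(a, b, c) = 1.
Reduced forces 3a^2 <= |D| = 2840, so 1 <= a <= 30; b must have the parity of D, and c = (b^2 - D)/(4a) must be an integer >= a.
Enumerate a = 1..30, b in [-a, a]:
  a=1: (1, 0, 710)  [1]
  a=2: (2, 0, 355)  [1]
  a=3: (3, -2, 237), (3, 2, 237)  [2]
  a=4: none
  a=5: (5, 0, 142)  [1]
  a=6: (6, -4, 119), (6, 4, 119)  [2]
  a=7: (7, -4, 102), (7, 4, 102)  [2]
  a=8: none
  a=9: (9, -2, 79), (9, 2, 79)  [2]
  a=10: (10, 0, 71)  [1]
  a=11: (11, -8, 66), (11, 8, 66)  [2]
  a=12..13: none
  a=14: (14, -4, 51), (14, 4, 51)  [2]
  a=15: (15, -10, 49), (15, 10, 49)  [2]
  a=16: none
  a=17: (17, -4, 42), (17, 4, 42)  [2]
  a=18: (18, -16, 43), (18, 16, 43)  [2]
  a=19..20: none
  a=21: (21, -10, 35), (21, -4, 34), (21, 4, 34), (21, 10, 35)  [4]
  a=22: (22, -8, 33), (22, 8, 33)  [2]
  a=23: (23, -14, 33), (23, 14, 33)  [2]
  a=24..26: none
  a=27: (27, -20, 30), (27, 20, 30)  [2]
  a=28..30: none
Total reduced forms: 1 + 1 + 2 + 1 + 2 + 2 + 2 + 1 + 2 + 2 + 2 + 2 + 2 + 4 + 2 + 2 + 2 = 32
h = 32

32


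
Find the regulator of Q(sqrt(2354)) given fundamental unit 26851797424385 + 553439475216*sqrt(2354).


epsilon = 26851797424385 + 553439475216*sqrt(2354)
= 5.3704e+13
R = ln(5.3704e+13)
= 31.6145

31.6145


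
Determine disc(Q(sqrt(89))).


For K = Q(sqrt(d)) with d squarefree: disc(K) = d if d = 1 mod 4, and disc(K) = 4d if d = 2 or 3 mod 4.
Here d = 89, and d mod 4 = 1.
d = 1 mod 4 (O_K = Z[(1+sqrt(d))/2]), so disc(K) = d = 89

89


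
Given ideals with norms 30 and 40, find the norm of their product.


N(IJ) = N(I) * N(J)
= 30 * 40
= 1200

1200


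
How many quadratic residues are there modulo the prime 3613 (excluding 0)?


For prime p, the number of non-zero quadratic residues is (p-1)/2.
= (3613-1)/2
= 1806

1806


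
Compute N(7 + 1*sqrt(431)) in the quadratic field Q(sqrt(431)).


N(a + b*sqrt(d)) = a^2 - d*b^2
= (7)^2 - (431)*(1)^2
= 49 - 431
= -382

-382


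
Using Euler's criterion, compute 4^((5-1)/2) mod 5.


p = 5 is prime and the exponent is (p-1)/2 = 2, so by Euler's criterion 4^2 = (4/5) = +1 or -1 mod 5.
Compute by square-and-multiply:
  2 = 2 (binary 10)
  Repeated squaring mod 5: 4^1 = 4, 4^2 = 1
  4^2 = 1 mod 5
Result 1: 4 is a quadratic residue mod 5.
4^2 mod 5 = 1

1


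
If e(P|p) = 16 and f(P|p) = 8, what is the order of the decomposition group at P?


|D_P| = e * f
= 16 * 8
= 128

128


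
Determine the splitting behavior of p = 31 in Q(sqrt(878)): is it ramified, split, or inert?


K = Q(sqrt(878)). Since d mod 4 = 2, disc(K) = 3512.
Check p | disc: 3512 mod 31 = 9.
p does not divide disc. Compute Legendre symbol (d/p):
10^((31-1)/2) mod 31 = 1
(d/p) = 1, so p splits: (p) = P*P' with e=1, f=1, g=2.
Therefore p is split.

split


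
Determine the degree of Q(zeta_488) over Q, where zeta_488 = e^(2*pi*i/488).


The degree equals Euler's totient phi(488).
488 = 2^3 * 61
phi(488) = 240

240


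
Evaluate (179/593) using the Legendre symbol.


p = 593 is prime, so compute (179/593) with the reciprocity algorithm (Jacobi-symbol steps: pull out 2s via (2/n), flip via reciprocity, reduce):
  reciprocity: (179/593) -> +(593/179)
  reduce: (56/179)
  pull out 2: (2/179) = -1  (since 179 mod 8 = 3)
  pull out 2: (2/179) = -1  (since 179 mod 8 = 3)
  pull out 2: (2/179) = -1  (since 179 mod 8 = 3)
  reciprocity: (7/179) -> -(179/7)
  reduce: (4/7)
  pull out 2: (2/7) = +1  (since 7 mod 8 = 7)
  pull out 2: (2/7) = +1  (since 7 mod 8 = 7)
  (1/7) = 1
Product of signs = 1
(179/593) = 1

1


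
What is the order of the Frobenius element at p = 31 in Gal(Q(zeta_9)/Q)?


The Frobenius at p in Gal(Q(zeta_n)/Q) = (Z/nZ)* is the class of p, so its order is ord_9(31), the smallest k >= 1 with 31^k = 1 mod 9.
n = 9 = 3^2, phi(9) = 6; the order divides phi(n).
Divisors of 6: 1, 2, 3, 6
Repeated squaring mod 9: 31^1 = 4, 31^2 = 7, 31^4 = 4
Test divisors in increasing order:
  k=1: 31^1 = 4 mod 9
  k=2: 31^2 = 7 mod 9
  k=3: 31^3 = 7 * 4 = 1 mod 9  <- first divisor giving 1
Order = 3

3


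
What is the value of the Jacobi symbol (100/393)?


Compute (100/393) via quadratic reciprocity:
  pull out 2: (2/393) = +1  (since 393 mod 8 = 1)
  pull out 2: (2/393) = +1  (since 393 mod 8 = 1)
  reciprocity: (25/393) -> +(393/25)
  reduce: (18/25)
  pull out 2: (2/25) = +1  (since 25 mod 8 = 1)
  reciprocity: (9/25) -> +(25/9)
  reduce: (7/9)
  reciprocity: (7/9) -> +(9/7)
  reduce: (2/7)
  pull out 2: (2/7) = +1  (since 7 mod 8 = 7)
  (1/7) = 1
Product of signs = 1

1


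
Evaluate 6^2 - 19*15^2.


x^2 - d*y^2
= 6^2 - 19*15^2
= 36 - 4275
= -4239

-4239


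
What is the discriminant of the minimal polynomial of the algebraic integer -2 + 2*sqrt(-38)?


The element -2 + 2*sqrt(-38) has minimal polynomial:
x^2 + 4*x + 156
Discriminant = (4)^2 - 4*(156)
= 16 - 624
= -608

-608


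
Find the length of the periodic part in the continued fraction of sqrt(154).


Run the CF algorithm for sqrt(154).
a_0 = floor(sqrt(154)) = 12; set m_0=0, q_0=1.
Recurrence: m' = q*a - m,  q' = (d - m'^2)/q,  a' = floor((a_0 + m')/q').
  step 1: m=12, q=10, a=2
  step 2: m=8, q=9, a=2
  step 3: m=10, q=6, a=3
  step 4: m=8, q=15, a=1
  step 5: m=7, q=7, a=2
  step 6: m=7, q=15, a=1
  step 7: m=8, q=6, a=3
  step 8: m=10, q=9, a=2
  step 9: m=8, q=10, a=2
  step 10: m=12, q=1, a=24
a_10 = 2*a_0 = 24, so the period closes here.
sqrt(154) = [12; 2, 2, 3, 1, 2, 1, 3, 2, 2, 24]
Period length = 10

10


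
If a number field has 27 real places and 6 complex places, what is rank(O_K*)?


By Dirichlet's unit theorem:
rank = r1 + r2 - 1
= 27 + 6 - 1
= 32

32


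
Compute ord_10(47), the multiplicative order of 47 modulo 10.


We want ord_10(47), the smallest k >= 1 with 47^k = 1 mod 10.
n = 10 = 2 * 5, phi(10) = 4; the order divides phi(n).
Divisors of 4: 1, 2, 4
Repeated squaring mod 10: 47^1 = 7, 47^2 = 9, 47^4 = 1
Test divisors in increasing order:
  k=1: 47^1 = 7 mod 10
  k=2: 47^2 = 9 mod 10
  k=4: 47^4 = 1 mod 10  <- first divisor giving 1
Order = 4

4


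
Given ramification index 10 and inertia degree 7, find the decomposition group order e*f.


|D_P| = e * f
= 10 * 7
= 70

70


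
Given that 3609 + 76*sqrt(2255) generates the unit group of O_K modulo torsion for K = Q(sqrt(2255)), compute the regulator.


epsilon = 3609 + 76*sqrt(2255)
= 7217.9999
R = ln(7217.9999)
= 8.8843

8.8843


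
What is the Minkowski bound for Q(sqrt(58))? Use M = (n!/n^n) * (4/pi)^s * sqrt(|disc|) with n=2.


d = 58, d mod 4 = 2, so disc(K) = 4d = 232; |disc(K)| = 232
Real quadratic field, so n = 2, s = r2 = 0, r1 = 2
M = (n!/n^n) * (4/pi)^s * sqrt(|disc(K)|) = (2!/2^2) * (4/pi)^0 * sqrt(232)
= 0.5 * 1.000000 * 15.231546
= 7.6158

7.6158


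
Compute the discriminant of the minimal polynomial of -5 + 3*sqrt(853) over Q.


The element -5 + 3*sqrt(853) has minimal polynomial:
x^2 + 10*x - 7652
Discriminant = (10)^2 - 4*(-7652)
= 100 + 30608
= 30708

30708


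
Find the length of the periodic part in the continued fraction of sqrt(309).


Run the CF algorithm for sqrt(309).
a_0 = floor(sqrt(309)) = 17; set m_0=0, q_0=1.
Recurrence: m' = q*a - m,  q' = (d - m'^2)/q,  a' = floor((a_0 + m')/q').
  step 1: m=17, q=20, a=1
  step 2: m=3, q=15, a=1
  step 3: m=12, q=11, a=2
  step 4: m=10, q=19, a=1
  step 5: m=9, q=12, a=2
  step 6: m=15, q=7, a=4
  step 7: m=13, q=20, a=1
  step 8: m=7, q=13, a=1
  step 9: m=6, q=21, a=1
  step 10: m=15, q=4, a=8
  step 11: m=17, q=5, a=6
  step 12: m=13, q=28, a=1
  step 13: m=15, q=3, a=10
  step 14: m=15, q=28, a=1
  step 15: m=13, q=5, a=6
  step 16: m=17, q=4, a=8
  step 17: m=15, q=21, a=1
  step 18: m=6, q=13, a=1
  step 19: m=7, q=20, a=1
  step 20: m=13, q=7, a=4
  step 21: m=15, q=12, a=2
  step 22: m=9, q=19, a=1
  step 23: m=10, q=11, a=2
  step 24: m=12, q=15, a=1
  step 25: m=3, q=20, a=1
  step 26: m=17, q=1, a=34
a_26 = 2*a_0 = 34, so the period closes here.
sqrt(309) = [17; 1, 1, 2, 1, 2, 4, 1, 1, 1, 8, 6, 1, 10, 1, 6, 8, 1, 1, 1, 4, 2, 1, 2, 1, 1, 34]
Period length = 26

26


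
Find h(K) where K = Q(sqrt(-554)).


K = Q(sqrt(-554)). d mod 4 = 2, so D = disc(K) = 4d = -2216
h(K) equals the number of primitive reduced positive-definite forms (a, b, c) = a*x^2 + b*x*y + c*y^2 with b^2 - 4ac = D,
where reduced means |b| <= a <= c, with b >= 0 whenever |b| = a or a = c, and primitive means gcd(a, b, c) = 1.
Reduced forces 3a^2 <= |D| = 2216, so 1 <= a <= 27; b must have the parity of D, and c = (b^2 - D)/(4a) must be an integer >= a.
Enumerate a = 1..27, b in [-a, a]:
  a=1: (1, 0, 554)  [1]
  a=2: (2, 0, 277)  [1]
  a=3: (3, -2, 185), (3, 2, 185)  [2]
  a=4: none
  a=5: (5, -2, 111), (5, 2, 111)  [2]
  a=6: (6, -4, 93), (6, 4, 93)  [2]
  a=7..8: none
  a=9: (9, -4, 62), (9, 4, 62)  [2]
  a=10: (10, -8, 57), (10, 8, 57)  [2]
  a=11..14: none
  a=15: (15, -8, 38), (15, -2, 37), (15, 2, 37), (15, 8, 38)  [4]
  a=16..17: none
  a=18: (18, -4, 31), (18, 4, 31)  [2]
  a=19: (19, -8, 30), (19, 8, 30)  [2]
  a=20..24: none
  a=25: (25, -22, 27), (25, 22, 27)  [2]
  a=26..27: none
Total reduced forms: 1 + 1 + 2 + 2 + 2 + 2 + 2 + 4 + 2 + 2 + 2 = 22
h = 22

22


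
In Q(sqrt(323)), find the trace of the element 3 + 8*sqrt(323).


Tr(a + b*sqrt(d)) = (a + b*sqrt(d)) + (a - b*sqrt(d)) = 2a
= 2 * (3)
= 6

6


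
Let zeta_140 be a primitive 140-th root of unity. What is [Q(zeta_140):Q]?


The degree equals Euler's totient phi(140).
140 = 2^2 * 5 * 7
phi(140) = 48

48


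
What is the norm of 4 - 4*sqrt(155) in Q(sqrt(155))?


N(a + b*sqrt(d)) = a^2 - d*b^2
= (4)^2 - (155)*(-4)^2
= 16 - 2480
= -2464

-2464


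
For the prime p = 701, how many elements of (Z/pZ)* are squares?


For prime p, the number of non-zero quadratic residues is (p-1)/2.
= (701-1)/2
= 350

350


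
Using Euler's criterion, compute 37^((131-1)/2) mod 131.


p = 131 is prime and the exponent is (p-1)/2 = 65, so by Euler's criterion 37^65 = (37/131) = +1 or -1 mod 131.
Compute by square-and-multiply:
  65 = 64 + 1 (binary 1000001)
  Repeated squaring mod 131: 37^1 = 37, 37^2 = 59, 37^4 = 75, 37^8 = 123, 37^16 = 64, 37^32 = 35, 37^64 = 46
  37^65 = 37^64 * 37^1 = 46 * 37 mod 131
    46 * 37 = 1702 = 130 mod 131
  37^65 = 130 mod 131
Result 130 = p - 1 = -1 mod 131: 37 is a quadratic non-residue mod 131. As a residue in [0, p-1] the value is 130.
37^65 mod 131 = 130

130


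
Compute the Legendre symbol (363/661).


p = 661 is prime, so compute (363/661) with the reciprocity algorithm (Jacobi-symbol steps: pull out 2s via (2/n), flip via reciprocity, reduce):
  reciprocity: (363/661) -> +(661/363)
  reduce: (298/363)
  pull out 2: (2/363) = -1  (since 363 mod 8 = 3)
  reciprocity: (149/363) -> +(363/149)
  reduce: (65/149)
  reciprocity: (65/149) -> +(149/65)
  reduce: (19/65)
  reciprocity: (19/65) -> +(65/19)
  reduce: (8/19)
  pull out 2: (2/19) = -1  (since 19 mod 8 = 3)
  pull out 2: (2/19) = -1  (since 19 mod 8 = 3)
  pull out 2: (2/19) = -1  (since 19 mod 8 = 3)
  (1/19) = 1
Product of signs = 1
(363/661) = 1

1


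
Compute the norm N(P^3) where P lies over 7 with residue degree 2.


N(P^a) = p^(a*f)
= 7^(3*2)
= 7^6
= 117649

117649


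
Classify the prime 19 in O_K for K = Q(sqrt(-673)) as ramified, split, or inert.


K = Q(sqrt(-673)). Since d mod 4 = 3, disc(K) = -2692.
Check p | disc: -2692 mod 19 = 6.
p does not divide disc. Compute Legendre symbol (d/p):
11^((19-1)/2) mod 19 = 1
(d/p) = 1, so p splits: (p) = P*P' with e=1, f=1, g=2.
Therefore p is split.

split


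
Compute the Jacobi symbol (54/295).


Compute (54/295) via quadratic reciprocity:
  pull out 2: (2/295) = +1  (since 295 mod 8 = 7)
  reciprocity: (27/295) -> -(295/27)
  reduce: (25/27)
  reciprocity: (25/27) -> +(27/25)
  reduce: (2/25)
  pull out 2: (2/25) = +1  (since 25 mod 8 = 1)
  (1/25) = 1
Product of signs = -1

-1


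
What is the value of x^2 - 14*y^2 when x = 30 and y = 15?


x^2 - d*y^2
= 30^2 - 14*15^2
= 900 - 3150
= -2250

-2250


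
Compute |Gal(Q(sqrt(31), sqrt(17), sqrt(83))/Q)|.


The 3 square roots of distinct primes are multiplicatively independent over Q,
so [K:Q] = 2^3 and Gal(K/Q) is isomorphic to (Z/2Z)^3.
|Gal| = 2^3 = 8

8


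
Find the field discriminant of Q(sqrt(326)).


For K = Q(sqrt(d)) with d squarefree: disc(K) = d if d = 1 mod 4, and disc(K) = 4d if d = 2 or 3 mod 4.
Here d = 326, and d mod 4 = 2.
d = 2 mod 4, not 1 (O_K = Z[sqrt(d)]), so disc(K) = 4d = 4 * (326) = 1304

1304


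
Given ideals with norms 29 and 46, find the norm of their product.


N(IJ) = N(I) * N(J)
= 29 * 46
= 1334

1334


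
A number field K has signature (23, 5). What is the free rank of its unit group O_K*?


By Dirichlet's unit theorem:
rank = r1 + r2 - 1
= 23 + 5 - 1
= 27

27


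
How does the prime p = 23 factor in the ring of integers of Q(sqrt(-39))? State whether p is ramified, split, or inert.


K = Q(sqrt(-39)). Since d mod 4 = 1, disc(K) = -39.
Check p | disc: -39 mod 23 = 7.
p does not divide disc. Compute Legendre symbol (d/p):
7^((23-1)/2) mod 23 = -1
(d/p) = -1, so p is inert: (p) stays prime with e=1, f=2, g=1.
Therefore p is inert.

inert


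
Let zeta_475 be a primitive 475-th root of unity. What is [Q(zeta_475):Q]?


The degree equals Euler's totient phi(475).
475 = 5^2 * 19
phi(475) = 360

360


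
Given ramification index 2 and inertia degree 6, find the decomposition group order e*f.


|D_P| = e * f
= 2 * 6
= 12

12


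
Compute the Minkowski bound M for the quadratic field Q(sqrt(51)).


d = 51, d mod 4 = 3, so disc(K) = 4d = 204; |disc(K)| = 204
Real quadratic field, so n = 2, s = r2 = 0, r1 = 2
M = (n!/n^n) * (4/pi)^s * sqrt(|disc(K)|) = (2!/2^2) * (4/pi)^0 * sqrt(204)
= 0.5 * 1.000000 * 14.282857
= 7.1414

7.1414


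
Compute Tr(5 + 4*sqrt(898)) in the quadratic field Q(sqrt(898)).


Tr(a + b*sqrt(d)) = (a + b*sqrt(d)) + (a - b*sqrt(d)) = 2a
= 2 * (5)
= 10

10


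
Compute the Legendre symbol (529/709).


p = 709 is prime, so compute (529/709) with the reciprocity algorithm (Jacobi-symbol steps: pull out 2s via (2/n), flip via reciprocity, reduce):
  reciprocity: (529/709) -> +(709/529)
  reduce: (180/529)
  pull out 2: (2/529) = +1  (since 529 mod 8 = 1)
  pull out 2: (2/529) = +1  (since 529 mod 8 = 1)
  reciprocity: (45/529) -> +(529/45)
  reduce: (34/45)
  pull out 2: (2/45) = -1  (since 45 mod 8 = 5)
  reciprocity: (17/45) -> +(45/17)
  reduce: (11/17)
  reciprocity: (11/17) -> +(17/11)
  reduce: (6/11)
  pull out 2: (2/11) = -1  (since 11 mod 8 = 3)
  reciprocity: (3/11) -> -(11/3)
  reduce: (2/3)
  pull out 2: (2/3) = -1  (since 3 mod 8 = 3)
  (1/3) = 1
Product of signs = 1
(529/709) = 1

1


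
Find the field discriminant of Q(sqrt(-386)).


For K = Q(sqrt(d)) with d squarefree: disc(K) = d if d = 1 mod 4, and disc(K) = 4d if d = 2 or 3 mod 4.
Here d = -386, and d mod 4 = 2.
d = 2 mod 4, not 1 (O_K = Z[sqrt(d)]), so disc(K) = 4d = 4 * (-386) = -1544

-1544


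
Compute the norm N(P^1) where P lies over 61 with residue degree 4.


N(P^a) = p^(a*f)
= 61^(1*4)
= 61^4
= 13845841

13845841


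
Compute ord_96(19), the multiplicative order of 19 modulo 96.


We want ord_96(19), the smallest k >= 1 with 19^k = 1 mod 96.
n = 96 = 2^5 * 3, phi(96) = 32; the order divides phi(n).
Divisors of 32: 1, 2, 4, 8, 16, 32
Repeated squaring mod 96: 19^1 = 19, 19^2 = 73, 19^4 = 49, 19^8 = 1, 19^16 = 1, 19^32 = 1
Test divisors in increasing order:
  k=1: 19^1 = 19 mod 96
  k=2: 19^2 = 73 mod 96
  k=4: 19^4 = 49 mod 96
  k=8: 19^8 = 1 mod 96  <- first divisor giving 1
Order = 8

8


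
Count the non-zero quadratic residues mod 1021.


For prime p, the number of non-zero quadratic residues is (p-1)/2.
= (1021-1)/2
= 510

510


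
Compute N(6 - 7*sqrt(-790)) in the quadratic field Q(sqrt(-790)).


N(a + b*sqrt(d)) = a^2 - d*b^2
= (6)^2 - (-790)*(-7)^2
= 36 + 38710
= 38746

38746


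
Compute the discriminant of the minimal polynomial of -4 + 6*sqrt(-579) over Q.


The element -4 + 6*sqrt(-579) has minimal polynomial:
x^2 + 8*x + 20860
Discriminant = (8)^2 - 4*(20860)
= 64 - 83440
= -83376

-83376


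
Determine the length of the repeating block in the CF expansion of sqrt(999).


Run the CF algorithm for sqrt(999).
a_0 = floor(sqrt(999)) = 31; set m_0=0, q_0=1.
Recurrence: m' = q*a - m,  q' = (d - m'^2)/q,  a' = floor((a_0 + m')/q').
  step 1: m=31, q=38, a=1
  step 2: m=7, q=25, a=1
  step 3: m=18, q=27, a=1
  step 4: m=9, q=34, a=1
  step 5: m=25, q=11, a=5
  step 6: m=30, q=9, a=6
  step 7: m=24, q=47, a=1
  step 8: m=23, q=10, a=5
  step 9: m=27, q=27, a=2
  step 10: m=27, q=10, a=5
  step 11: m=23, q=47, a=1
  step 12: m=24, q=9, a=6
  step 13: m=30, q=11, a=5
  step 14: m=25, q=34, a=1
  step 15: m=9, q=27, a=1
  step 16: m=18, q=25, a=1
  step 17: m=7, q=38, a=1
  step 18: m=31, q=1, a=62
a_18 = 2*a_0 = 62, so the period closes here.
sqrt(999) = [31; 1, 1, 1, 1, 5, 6, 1, 5, 2, 5, 1, 6, 5, 1, 1, 1, 1, 62]
Period length = 18

18


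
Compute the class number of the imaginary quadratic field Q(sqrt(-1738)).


K = Q(sqrt(-1738)). d mod 4 = 2, so D = disc(K) = 4d = -6952
h(K) equals the number of primitive reduced positive-definite forms (a, b, c) = a*x^2 + b*x*y + c*y^2 with b^2 - 4ac = D,
where reduced means |b| <= a <= c, with b >= 0 whenever |b| = a or a = c, and primitive means gcd(a, b, c) = 1.
Reduced forces 3a^2 <= |D| = 6952, so 1 <= a <= 48; b must have the parity of D, and c = (b^2 - D)/(4a) must be an integer >= a.
Enumerate a = 1..48, b in [-a, a]:
  a=1: (1, 0, 1738)  [1]
  a=2: (2, 0, 869)  [1]
  a=3..10: none
  a=11: (11, 0, 158)  [1]
  a=12: none
  a=13: (13, -4, 134), (13, 4, 134)  [2]
  a=14..16: none
  a=17: (17, -16, 106), (17, 16, 106)  [2]
  a=18..21: none
  a=22: (22, 0, 79)  [1]
  a=23..25: none
  a=26: (26, -4, 67), (26, 4, 67)  [2]
  a=27..33: none
  a=34: (34, -16, 53), (34, 16, 53)  [2]
  a=35..36: none
  a=37: (37, -2, 47), (37, 2, 47)  [2]
  a=38..40: none
  a=41: (41, -10, 43), (41, 10, 43)  [2]
  a=42..48: none
Total reduced forms: 1 + 1 + 1 + 2 + 2 + 1 + 2 + 2 + 2 + 2 = 16
h = 16

16


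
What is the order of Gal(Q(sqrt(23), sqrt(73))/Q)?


The 2 square roots of distinct primes are multiplicatively independent over Q,
so [K:Q] = 2^2 and Gal(K/Q) is isomorphic to (Z/2Z)^2.
|Gal| = 2^2 = 4

4


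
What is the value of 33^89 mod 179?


p = 179 is prime and the exponent is (p-1)/2 = 89, so by Euler's criterion 33^89 = (33/179) = +1 or -1 mod 179.
Compute by square-and-multiply:
  89 = 64 + 16 + 8 + 1 (binary 1011001)
  Repeated squaring mod 179: 33^1 = 33, 33^2 = 15, 33^4 = 46, 33^8 = 147, 33^16 = 129, 33^32 = 173, 33^64 = 36
  33^89 = 33^64 * 33^16 * 33^8 * 33^1 = 36 * 129 * 147 * 33 mod 179
    36 * 129 = 4644 = 169 mod 179
    169 * 147 = 24843 = 141 mod 179
    141 * 33 = 4653 = 178 mod 179
  33^89 = 178 mod 179
Result 178 = p - 1 = -1 mod 179: 33 is a quadratic non-residue mod 179. As a residue in [0, p-1] the value is 178.
33^89 mod 179 = 178

178


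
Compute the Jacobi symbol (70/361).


Compute (70/361) via quadratic reciprocity:
  pull out 2: (2/361) = +1  (since 361 mod 8 = 1)
  reciprocity: (35/361) -> +(361/35)
  reduce: (11/35)
  reciprocity: (11/35) -> -(35/11)
  reduce: (2/11)
  pull out 2: (2/11) = -1  (since 11 mod 8 = 3)
  (1/11) = 1
Product of signs = 1

1


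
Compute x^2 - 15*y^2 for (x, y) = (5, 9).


x^2 - d*y^2
= 5^2 - 15*9^2
= 25 - 1215
= -1190

-1190


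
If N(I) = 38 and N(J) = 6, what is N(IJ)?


N(IJ) = N(I) * N(J)
= 38 * 6
= 228

228


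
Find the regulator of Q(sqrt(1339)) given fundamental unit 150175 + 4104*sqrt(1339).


epsilon = 150175 + 4104*sqrt(1339)
= 300350.0000
R = ln(300350.0000)
= 12.6127

12.6127


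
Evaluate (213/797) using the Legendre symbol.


p = 797 is prime, so compute (213/797) with the reciprocity algorithm (Jacobi-symbol steps: pull out 2s via (2/n), flip via reciprocity, reduce):
  reciprocity: (213/797) -> +(797/213)
  reduce: (158/213)
  pull out 2: (2/213) = -1  (since 213 mod 8 = 5)
  reciprocity: (79/213) -> +(213/79)
  reduce: (55/79)
  reciprocity: (55/79) -> -(79/55)
  reduce: (24/55)
  pull out 2: (2/55) = +1  (since 55 mod 8 = 7)
  pull out 2: (2/55) = +1  (since 55 mod 8 = 7)
  pull out 2: (2/55) = +1  (since 55 mod 8 = 7)
  reciprocity: (3/55) -> -(55/3)
  reduce: (1/3)
  (1/3) = 1
Product of signs = -1
(213/797) = -1

-1


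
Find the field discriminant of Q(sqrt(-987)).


For K = Q(sqrt(d)) with d squarefree: disc(K) = d if d = 1 mod 4, and disc(K) = 4d if d = 2 or 3 mod 4.
Here d = -987, and d mod 4 = 1.
d = 1 mod 4 (O_K = Z[(1+sqrt(d))/2]), so disc(K) = d = -987

-987


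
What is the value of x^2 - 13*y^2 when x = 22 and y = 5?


x^2 - d*y^2
= 22^2 - 13*5^2
= 484 - 325
= 159

159


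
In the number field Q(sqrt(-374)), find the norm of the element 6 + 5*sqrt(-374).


N(a + b*sqrt(d)) = a^2 - d*b^2
= (6)^2 - (-374)*(5)^2
= 36 + 9350
= 9386

9386


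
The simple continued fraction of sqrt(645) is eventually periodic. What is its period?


Run the CF algorithm for sqrt(645).
a_0 = floor(sqrt(645)) = 25; set m_0=0, q_0=1.
Recurrence: m' = q*a - m,  q' = (d - m'^2)/q,  a' = floor((a_0 + m')/q').
  step 1: m=25, q=20, a=2
  step 2: m=15, q=21, a=1
  step 3: m=6, q=29, a=1
  step 4: m=23, q=4, a=12
  step 5: m=25, q=5, a=10
  step 6: m=25, q=4, a=12
  step 7: m=23, q=29, a=1
  step 8: m=6, q=21, a=1
  step 9: m=15, q=20, a=2
  step 10: m=25, q=1, a=50
a_10 = 2*a_0 = 50, so the period closes here.
sqrt(645) = [25; 2, 1, 1, 12, 10, 12, 1, 1, 2, 50]
Period length = 10

10


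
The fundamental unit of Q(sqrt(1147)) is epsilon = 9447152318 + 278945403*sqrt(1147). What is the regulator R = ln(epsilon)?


epsilon = 9447152318 + 278945403*sqrt(1147)
= 1.8894e+10
R = ln(1.8894e+10)
= 23.6621

23.6621


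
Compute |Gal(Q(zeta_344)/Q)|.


|Gal(Q(zeta_344)/Q)| = phi(344)
= 168

168


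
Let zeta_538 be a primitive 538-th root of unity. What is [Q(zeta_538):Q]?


The degree equals Euler's totient phi(538).
538 = 2 * 269
phi(538) = 268

268


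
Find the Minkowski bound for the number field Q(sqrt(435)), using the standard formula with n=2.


d = 435, d mod 4 = 3, so disc(K) = 4d = 1740; |disc(K)| = 1740
Real quadratic field, so n = 2, s = r2 = 0, r1 = 2
M = (n!/n^n) * (4/pi)^s * sqrt(|disc(K)|) = (2!/2^2) * (4/pi)^0 * sqrt(1740)
= 0.5 * 1.000000 * 41.713307
= 20.8567

20.8567


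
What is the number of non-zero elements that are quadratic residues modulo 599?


For prime p, the number of non-zero quadratic residues is (p-1)/2.
= (599-1)/2
= 299

299


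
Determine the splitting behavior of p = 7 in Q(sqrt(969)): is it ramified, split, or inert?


K = Q(sqrt(969)). Since d mod 4 = 1, disc(K) = 969.
Check p | disc: 969 mod 7 = 3.
p does not divide disc. Compute Legendre symbol (d/p):
3^((7-1)/2) mod 7 = -1
(d/p) = -1, so p is inert: (p) stays prime with e=1, f=2, g=1.
Therefore p is inert.

inert


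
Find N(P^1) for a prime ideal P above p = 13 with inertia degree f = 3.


N(P^a) = p^(a*f)
= 13^(1*3)
= 13^3
= 2197

2197


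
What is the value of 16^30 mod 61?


p = 61 is prime and the exponent is (p-1)/2 = 30, so by Euler's criterion 16^30 = (16/61) = +1 or -1 mod 61.
Compute by square-and-multiply:
  30 = 16 + 8 + 4 + 2 (binary 11110)
  Repeated squaring mod 61: 16^1 = 16, 16^2 = 12, 16^4 = 22, 16^8 = 57, 16^16 = 16
  16^30 = 16^16 * 16^8 * 16^4 * 16^2 = 16 * 57 * 22 * 12 mod 61
    16 * 57 = 912 = 58 mod 61
    58 * 22 = 1276 = 56 mod 61
    56 * 12 = 672 = 1 mod 61
  16^30 = 1 mod 61
Result 1: 16 is a quadratic residue mod 61.
16^30 mod 61 = 1

1


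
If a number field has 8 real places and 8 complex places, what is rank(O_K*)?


By Dirichlet's unit theorem:
rank = r1 + r2 - 1
= 8 + 8 - 1
= 15

15


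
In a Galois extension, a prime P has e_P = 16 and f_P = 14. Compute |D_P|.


|D_P| = e * f
= 16 * 14
= 224

224


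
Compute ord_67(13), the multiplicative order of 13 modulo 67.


We want ord_67(13), the smallest k >= 1 with 13^k = 1 mod 67.
n = 67 = 67, phi(67) = 66; the order divides phi(n).
Divisors of 66: 1, 2, 3, 6, 11, 22, 33, 66
Repeated squaring mod 67: 13^1 = 13, 13^2 = 35, 13^4 = 19, 13^8 = 26, 13^16 = 6, 13^32 = 36, 13^64 = 23
Test divisors in increasing order:
  k=1: 13^1 = 13 mod 67
  k=2: 13^2 = 35 mod 67
  k=3: 13^3 = 35 * 13 = 53 mod 67
  k=6: 13^6 = 19 * 35 = 62 mod 67
  k=11: 13^11 = 26 * 35 * 13 = 38 mod 67
  k=22: 13^22 = 6 * 19 * 35 = 37 mod 67
  k=33: 13^33 = 36 * 13 = 66 mod 67
  k=66: 13^66 = 23 * 35 = 1 mod 67  <- first divisor giving 1
Order = 66

66


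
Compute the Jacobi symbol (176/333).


Compute (176/333) via quadratic reciprocity:
  pull out 2: (2/333) = -1  (since 333 mod 8 = 5)
  pull out 2: (2/333) = -1  (since 333 mod 8 = 5)
  pull out 2: (2/333) = -1  (since 333 mod 8 = 5)
  pull out 2: (2/333) = -1  (since 333 mod 8 = 5)
  reciprocity: (11/333) -> +(333/11)
  reduce: (3/11)
  reciprocity: (3/11) -> -(11/3)
  reduce: (2/3)
  pull out 2: (2/3) = -1  (since 3 mod 8 = 3)
  (1/3) = 1
Product of signs = 1

1


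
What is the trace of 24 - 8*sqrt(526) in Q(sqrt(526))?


Tr(a + b*sqrt(d)) = (a + b*sqrt(d)) + (a - b*sqrt(d)) = 2a
= 2 * (24)
= 48

48


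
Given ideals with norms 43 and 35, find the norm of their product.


N(IJ) = N(I) * N(J)
= 43 * 35
= 1505

1505


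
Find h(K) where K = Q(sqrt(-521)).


K = Q(sqrt(-521)). d mod 4 = 3, so D = disc(K) = 4d = -2084
h(K) equals the number of primitive reduced positive-definite forms (a, b, c) = a*x^2 + b*x*y + c*y^2 with b^2 - 4ac = D,
where reduced means |b| <= a <= c, with b >= 0 whenever |b| = a or a = c, and primitive means gcd(a, b, c) = 1.
Reduced forces 3a^2 <= |D| = 2084, so 1 <= a <= 26; b must have the parity of D, and c = (b^2 - D)/(4a) must be an integer >= a.
Enumerate a = 1..26, b in [-a, a]:
  a=1: (1, 0, 521)  [1]
  a=2: (2, 2, 261)  [1]
  a=3: (3, -2, 174), (3, 2, 174)  [2]
  a=4: none
  a=5: (5, -4, 105), (5, 4, 105)  [2]
  a=6: (6, -2, 87), (6, 2, 87)  [2]
  a=7: (7, -4, 75), (7, 4, 75)  [2]
  a=8: none
  a=9: (9, -2, 58), (9, 2, 58)  [2]
  a=10: (10, -6, 53), (10, 6, 53)  [2]
  a=11..12: none
  a=13: (13, -10, 42), (13, 10, 42)  [2]
  a=14: (14, -10, 39), (14, 10, 39)  [2]
  a=15: (15, -14, 38), (15, -4, 35), (15, 4, 35), (15, 14, 38)  [4]
  a=16..17: none
  a=18: (18, -2, 29), (18, 2, 29)  [2]
  a=19: (19, -14, 30), (19, 14, 30)  [2]
  a=20: none
  a=21: (21, -10, 26), (21, -4, 25), (21, 4, 25), (21, 10, 26)  [4]
  a=22: none
  a=23: (23, -20, 27), (23, 20, 27)  [2]
  a=24..26: none
Total reduced forms: 1 + 1 + 2 + 2 + 2 + 2 + 2 + 2 + 2 + 2 + 4 + 2 + 2 + 4 + 2 = 32
h = 32

32


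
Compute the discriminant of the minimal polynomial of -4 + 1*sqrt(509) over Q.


The element -4 + 1*sqrt(509) has minimal polynomial:
x^2 + 8*x - 493
Discriminant = (8)^2 - 4*(-493)
= 64 + 1972
= 2036

2036


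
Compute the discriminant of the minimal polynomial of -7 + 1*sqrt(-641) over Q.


The element -7 + 1*sqrt(-641) has minimal polynomial:
x^2 + 14*x + 690
Discriminant = (14)^2 - 4*(690)
= 196 - 2760
= -2564

-2564


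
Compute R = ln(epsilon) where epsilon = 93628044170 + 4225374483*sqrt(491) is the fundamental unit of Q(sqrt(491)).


epsilon = 93628044170 + 4225374483*sqrt(491)
= 1.8726e+11
R = ln(1.8726e+11)
= 25.9557

25.9557


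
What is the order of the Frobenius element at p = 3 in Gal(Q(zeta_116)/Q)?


The Frobenius at p in Gal(Q(zeta_n)/Q) = (Z/nZ)* is the class of p, so its order is ord_116(3), the smallest k >= 1 with 3^k = 1 mod 116.
n = 116 = 2^2 * 29, phi(116) = 56; the order divides phi(n).
Divisors of 56: 1, 2, 4, 7, 8, 14, 28, 56
Repeated squaring mod 116: 3^1 = 3, 3^2 = 9, 3^4 = 81, 3^8 = 65, 3^16 = 49, 3^32 = 81
Test divisors in increasing order:
  k=1: 3^1 = 3 mod 116
  k=2: 3^2 = 9 mod 116
  k=4: 3^4 = 81 mod 116
  k=7: 3^7 = 81 * 9 * 3 = 99 mod 116
  k=8: 3^8 = 65 mod 116
  k=14: 3^14 = 65 * 81 * 9 = 57 mod 116
  k=28: 3^28 = 49 * 65 * 81 = 1 mod 116  <- first divisor giving 1
Order = 28

28


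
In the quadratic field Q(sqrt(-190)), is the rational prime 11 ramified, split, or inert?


K = Q(sqrt(-190)). Since d mod 4 = 2, disc(K) = -760.
Check p | disc: -760 mod 11 = 10.
p does not divide disc. Compute Legendre symbol (d/p):
8^((11-1)/2) mod 11 = -1
(d/p) = -1, so p is inert: (p) stays prime with e=1, f=2, g=1.
Therefore p is inert.

inert


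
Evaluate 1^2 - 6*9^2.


x^2 - d*y^2
= 1^2 - 6*9^2
= 1 - 486
= -485

-485


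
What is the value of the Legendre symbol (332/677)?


p = 677 is prime, so compute (332/677) with the reciprocity algorithm (Jacobi-symbol steps: pull out 2s via (2/n), flip via reciprocity, reduce):
  pull out 2: (2/677) = -1  (since 677 mod 8 = 5)
  pull out 2: (2/677) = -1  (since 677 mod 8 = 5)
  reciprocity: (83/677) -> +(677/83)
  reduce: (13/83)
  reciprocity: (13/83) -> +(83/13)
  reduce: (5/13)
  reciprocity: (5/13) -> +(13/5)
  reduce: (3/5)
  reciprocity: (3/5) -> +(5/3)
  reduce: (2/3)
  pull out 2: (2/3) = -1  (since 3 mod 8 = 3)
  (1/3) = 1
Product of signs = -1
(332/677) = -1

-1


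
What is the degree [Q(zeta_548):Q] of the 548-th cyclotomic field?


The degree equals Euler's totient phi(548).
548 = 2^2 * 137
phi(548) = 272

272


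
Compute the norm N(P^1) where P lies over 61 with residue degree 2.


N(P^a) = p^(a*f)
= 61^(1*2)
= 61^2
= 3721

3721


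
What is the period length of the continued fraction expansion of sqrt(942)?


Run the CF algorithm for sqrt(942).
a_0 = floor(sqrt(942)) = 30; set m_0=0, q_0=1.
Recurrence: m' = q*a - m,  q' = (d - m'^2)/q,  a' = floor((a_0 + m')/q').
  step 1: m=30, q=42, a=1
  step 2: m=12, q=19, a=2
  step 3: m=26, q=14, a=4
  step 4: m=30, q=3, a=20
  step 5: m=30, q=14, a=4
  step 6: m=26, q=19, a=2
  step 7: m=12, q=42, a=1
  step 8: m=30, q=1, a=60
a_8 = 2*a_0 = 60, so the period closes here.
sqrt(942) = [30; 1, 2, 4, 20, 4, 2, 1, 60]
Period length = 8

8


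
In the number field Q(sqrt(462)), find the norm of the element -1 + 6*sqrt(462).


N(a + b*sqrt(d)) = a^2 - d*b^2
= (-1)^2 - (462)*(6)^2
= 1 - 16632
= -16631

-16631


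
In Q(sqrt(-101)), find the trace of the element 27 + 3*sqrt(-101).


Tr(a + b*sqrt(d)) = (a + b*sqrt(d)) + (a - b*sqrt(d)) = 2a
= 2 * (27)
= 54

54


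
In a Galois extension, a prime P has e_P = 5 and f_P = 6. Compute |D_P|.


|D_P| = e * f
= 5 * 6
= 30

30


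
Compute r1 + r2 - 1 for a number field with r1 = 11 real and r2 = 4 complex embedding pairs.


By Dirichlet's unit theorem:
rank = r1 + r2 - 1
= 11 + 4 - 1
= 14

14


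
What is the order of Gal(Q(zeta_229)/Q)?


|Gal(Q(zeta_229)/Q)| = phi(229)
= 228

228


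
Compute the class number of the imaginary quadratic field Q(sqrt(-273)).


K = Q(sqrt(-273)). d mod 4 = 3, so D = disc(K) = 4d = -1092
h(K) equals the number of primitive reduced positive-definite forms (a, b, c) = a*x^2 + b*x*y + c*y^2 with b^2 - 4ac = D,
where reduced means |b| <= a <= c, with b >= 0 whenever |b| = a or a = c, and primitive means gcd(a, b, c) = 1.
Reduced forces 3a^2 <= |D| = 1092, so 1 <= a <= 19; b must have the parity of D, and c = (b^2 - D)/(4a) must be an integer >= a.
Enumerate a = 1..19, b in [-a, a]:
  a=1: (1, 0, 273)  [1]
  a=2: (2, 2, 137)  [1]
  a=3: (3, 0, 91)  [1]
  a=4..5: none
  a=6: (6, 6, 47)  [1]
  a=7: (7, 0, 39)  [1]
  a=8..12: none
  a=13: (13, 0, 21)  [1]
  a=14: (14, 14, 23)  [1]
  a=15..16: none
  a=17: (17, 8, 17)  [1]
  a=18..19: none
Total reduced forms: 1 + 1 + 1 + 1 + 1 + 1 + 1 + 1 = 8
h = 8

8


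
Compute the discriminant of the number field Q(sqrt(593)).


For K = Q(sqrt(d)) with d squarefree: disc(K) = d if d = 1 mod 4, and disc(K) = 4d if d = 2 or 3 mod 4.
Here d = 593, and d mod 4 = 1.
d = 1 mod 4 (O_K = Z[(1+sqrt(d))/2]), so disc(K) = d = 593

593


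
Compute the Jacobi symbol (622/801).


Compute (622/801) via quadratic reciprocity:
  pull out 2: (2/801) = +1  (since 801 mod 8 = 1)
  reciprocity: (311/801) -> +(801/311)
  reduce: (179/311)
  reciprocity: (179/311) -> -(311/179)
  reduce: (132/179)
  pull out 2: (2/179) = -1  (since 179 mod 8 = 3)
  pull out 2: (2/179) = -1  (since 179 mod 8 = 3)
  reciprocity: (33/179) -> +(179/33)
  reduce: (14/33)
  pull out 2: (2/33) = +1  (since 33 mod 8 = 1)
  reciprocity: (7/33) -> +(33/7)
  reduce: (5/7)
  reciprocity: (5/7) -> +(7/5)
  reduce: (2/5)
  pull out 2: (2/5) = -1  (since 5 mod 8 = 5)
  (1/5) = 1
Product of signs = 1

1


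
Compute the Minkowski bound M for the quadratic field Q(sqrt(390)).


d = 390, d mod 4 = 2, so disc(K) = 4d = 1560; |disc(K)| = 1560
Real quadratic field, so n = 2, s = r2 = 0, r1 = 2
M = (n!/n^n) * (4/pi)^s * sqrt(|disc(K)|) = (2!/2^2) * (4/pi)^0 * sqrt(1560)
= 0.5 * 1.000000 * 39.496835
= 19.7484

19.7484


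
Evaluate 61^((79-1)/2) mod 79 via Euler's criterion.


p = 79 is prime and the exponent is (p-1)/2 = 39, so by Euler's criterion 61^39 = (61/79) = +1 or -1 mod 79.
Compute by square-and-multiply:
  39 = 32 + 4 + 2 + 1 (binary 100111)
  Repeated squaring mod 79: 61^1 = 61, 61^2 = 8, 61^4 = 64, 61^8 = 67, 61^16 = 65, 61^32 = 38
  61^39 = 61^32 * 61^4 * 61^2 * 61^1 = 38 * 64 * 8 * 61 mod 79
    38 * 64 = 2432 = 62 mod 79
    62 * 8 = 496 = 22 mod 79
    22 * 61 = 1342 = 78 mod 79
  61^39 = 78 mod 79
Result 78 = p - 1 = -1 mod 79: 61 is a quadratic non-residue mod 79. As a residue in [0, p-1] the value is 78.
61^39 mod 79 = 78

78


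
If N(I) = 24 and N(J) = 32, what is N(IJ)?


N(IJ) = N(I) * N(J)
= 24 * 32
= 768

768


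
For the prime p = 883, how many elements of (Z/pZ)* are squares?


For prime p, the number of non-zero quadratic residues is (p-1)/2.
= (883-1)/2
= 441

441


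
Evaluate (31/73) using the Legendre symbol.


p = 73 is prime, so compute (31/73) with the reciprocity algorithm (Jacobi-symbol steps: pull out 2s via (2/n), flip via reciprocity, reduce):
  reciprocity: (31/73) -> +(73/31)
  reduce: (11/31)
  reciprocity: (11/31) -> -(31/11)
  reduce: (9/11)
  reciprocity: (9/11) -> +(11/9)
  reduce: (2/9)
  pull out 2: (2/9) = +1  (since 9 mod 8 = 1)
  (1/9) = 1
Product of signs = -1
(31/73) = -1

-1


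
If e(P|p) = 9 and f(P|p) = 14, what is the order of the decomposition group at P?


|D_P| = e * f
= 9 * 14
= 126

126


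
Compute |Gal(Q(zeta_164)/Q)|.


|Gal(Q(zeta_164)/Q)| = phi(164)
= 80

80


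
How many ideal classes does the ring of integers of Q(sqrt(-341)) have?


K = Q(sqrt(-341)). d mod 4 = 3, so D = disc(K) = 4d = -1364
h(K) equals the number of primitive reduced positive-definite forms (a, b, c) = a*x^2 + b*x*y + c*y^2 with b^2 - 4ac = D,
where reduced means |b| <= a <= c, with b >= 0 whenever |b| = a or a = c, and primitive means gcd(a, b, c) = 1.
Reduced forces 3a^2 <= |D| = 1364, so 1 <= a <= 21; b must have the parity of D, and c = (b^2 - D)/(4a) must be an integer >= a.
Enumerate a = 1..21, b in [-a, a]:
  a=1: (1, 0, 341)  [1]
  a=2: (2, 2, 171)  [1]
  a=3: (3, -2, 114), (3, 2, 114)  [2]
  a=4: none
  a=5: (5, -4, 69), (5, 4, 69)  [2]
  a=6: (6, -2, 57), (6, 2, 57)  [2]
  a=7: (7, -6, 50), (7, 6, 50)  [2]
  a=8: none
  a=9: (9, -2, 38), (9, 2, 38)  [2]
  a=10: (10, -6, 35), (10, 6, 35)  [2]
  a=11: (11, 0, 31)  [1]
  a=12: none
  a=13: (13, -12, 29), (13, 12, 29)  [2]
  a=14: (14, -6, 25), (14, 6, 25)  [2]
  a=15: (15, -14, 26), (15, -4, 23), (15, 4, 23), (15, 14, 26)  [4]
  a=16: none
  a=17: (17, -8, 21), (17, 8, 21)  [2]
  a=18: (18, -2, 19), (18, 2, 19)  [2]
  a=19..20: none
  a=21: (21, 20, 21)  [1]
Total reduced forms: 1 + 1 + 2 + 2 + 2 + 2 + 2 + 2 + 1 + 2 + 2 + 4 + 2 + 2 + 1 = 28
h = 28

28


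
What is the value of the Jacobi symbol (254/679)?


Compute (254/679) via quadratic reciprocity:
  pull out 2: (2/679) = +1  (since 679 mod 8 = 7)
  reciprocity: (127/679) -> -(679/127)
  reduce: (44/127)
  pull out 2: (2/127) = +1  (since 127 mod 8 = 7)
  pull out 2: (2/127) = +1  (since 127 mod 8 = 7)
  reciprocity: (11/127) -> -(127/11)
  reduce: (6/11)
  pull out 2: (2/11) = -1  (since 11 mod 8 = 3)
  reciprocity: (3/11) -> -(11/3)
  reduce: (2/3)
  pull out 2: (2/3) = -1  (since 3 mod 8 = 3)
  (1/3) = 1
Product of signs = -1

-1


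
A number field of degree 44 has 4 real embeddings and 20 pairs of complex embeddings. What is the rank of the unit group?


By Dirichlet's unit theorem:
rank = r1 + r2 - 1
= 4 + 20 - 1
= 23

23


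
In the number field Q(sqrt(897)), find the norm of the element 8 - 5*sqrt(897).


N(a + b*sqrt(d)) = a^2 - d*b^2
= (8)^2 - (897)*(-5)^2
= 64 - 22425
= -22361

-22361


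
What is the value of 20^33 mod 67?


p = 67 is prime and the exponent is (p-1)/2 = 33, so by Euler's criterion 20^33 = (20/67) = +1 or -1 mod 67.
Compute by square-and-multiply:
  33 = 32 + 1 (binary 100001)
  Repeated squaring mod 67: 20^1 = 20, 20^2 = 65, 20^4 = 4, 20^8 = 16, 20^16 = 55, 20^32 = 10
  20^33 = 20^32 * 20^1 = 10 * 20 mod 67
    10 * 20 = 200 = 66 mod 67
  20^33 = 66 mod 67
Result 66 = p - 1 = -1 mod 67: 20 is a quadratic non-residue mod 67. As a residue in [0, p-1] the value is 66.
20^33 mod 67 = 66

66


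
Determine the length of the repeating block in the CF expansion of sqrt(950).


Run the CF algorithm for sqrt(950).
a_0 = floor(sqrt(950)) = 30; set m_0=0, q_0=1.
Recurrence: m' = q*a - m,  q' = (d - m'^2)/q,  a' = floor((a_0 + m')/q').
  step 1: m=30, q=50, a=1
  step 2: m=20, q=11, a=4
  step 3: m=24, q=34, a=1
  step 4: m=10, q=25, a=1
  step 5: m=15, q=29, a=1
  step 6: m=14, q=26, a=1
  step 7: m=12, q=31, a=1
  step 8: m=19, q=19, a=2
  step 9: m=19, q=31, a=1
  step 10: m=12, q=26, a=1
  step 11: m=14, q=29, a=1
  step 12: m=15, q=25, a=1
  step 13: m=10, q=34, a=1
  step 14: m=24, q=11, a=4
  step 15: m=20, q=50, a=1
  step 16: m=30, q=1, a=60
a_16 = 2*a_0 = 60, so the period closes here.
sqrt(950) = [30; 1, 4, 1, 1, 1, 1, 1, 2, 1, 1, 1, 1, 1, 4, 1, 60]
Period length = 16

16


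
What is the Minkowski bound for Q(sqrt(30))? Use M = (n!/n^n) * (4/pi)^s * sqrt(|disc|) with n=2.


d = 30, d mod 4 = 2, so disc(K) = 4d = 120; |disc(K)| = 120
Real quadratic field, so n = 2, s = r2 = 0, r1 = 2
M = (n!/n^n) * (4/pi)^s * sqrt(|disc(K)|) = (2!/2^2) * (4/pi)^0 * sqrt(120)
= 0.5 * 1.000000 * 10.954451
= 5.4772

5.4772


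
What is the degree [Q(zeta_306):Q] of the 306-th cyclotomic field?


The degree equals Euler's totient phi(306).
306 = 2 * 3^2 * 17
phi(306) = 96

96


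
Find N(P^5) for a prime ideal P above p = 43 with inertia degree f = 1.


N(P^a) = p^(a*f)
= 43^(5*1)
= 43^5
= 147008443

147008443


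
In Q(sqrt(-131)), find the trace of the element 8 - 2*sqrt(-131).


Tr(a + b*sqrt(d)) = (a + b*sqrt(d)) + (a - b*sqrt(d)) = 2a
= 2 * (8)
= 16

16


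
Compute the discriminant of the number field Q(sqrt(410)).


For K = Q(sqrt(d)) with d squarefree: disc(K) = d if d = 1 mod 4, and disc(K) = 4d if d = 2 or 3 mod 4.
Here d = 410, and d mod 4 = 2.
d = 2 mod 4, not 1 (O_K = Z[sqrt(d)]), so disc(K) = 4d = 4 * (410) = 1640

1640


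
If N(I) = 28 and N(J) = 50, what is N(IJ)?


N(IJ) = N(I) * N(J)
= 28 * 50
= 1400

1400


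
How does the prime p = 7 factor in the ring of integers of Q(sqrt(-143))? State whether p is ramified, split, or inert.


K = Q(sqrt(-143)). Since d mod 4 = 1, disc(K) = -143.
Check p | disc: -143 mod 7 = 4.
p does not divide disc. Compute Legendre symbol (d/p):
4^((7-1)/2) mod 7 = 1
(d/p) = 1, so p splits: (p) = P*P' with e=1, f=1, g=2.
Therefore p is split.

split


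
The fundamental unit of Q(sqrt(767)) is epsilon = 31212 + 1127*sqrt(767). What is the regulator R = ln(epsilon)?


epsilon = 31212 + 1127*sqrt(767)
= 62424.0000
R = ln(62424.0000)
= 11.0417

11.0417
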